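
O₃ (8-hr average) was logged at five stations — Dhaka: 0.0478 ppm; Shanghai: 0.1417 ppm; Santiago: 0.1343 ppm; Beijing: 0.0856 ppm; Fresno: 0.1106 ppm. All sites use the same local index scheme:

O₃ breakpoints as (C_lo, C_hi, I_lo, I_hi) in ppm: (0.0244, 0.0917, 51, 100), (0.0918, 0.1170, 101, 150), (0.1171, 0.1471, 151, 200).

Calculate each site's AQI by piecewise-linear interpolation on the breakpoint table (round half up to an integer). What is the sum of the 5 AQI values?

Dhaka 0.0478: bracket 0.0244–0.0917 → index 51–100; slope 49/0.0673, offset 0.0234.
AQI = 51 + 49/0.0673·0.0234 ≈ 68.04 ⇒ 68.
Shanghai: 0.1417 ∈ [0.1171, 0.1471] ↔ index [151, 200].
151 + (0.1417−0.1171)·(200−151)/(0.1471−0.1171) = 151 + 0.0246·49/0.0300 ≈ 191.18, so AQI = 191.
Santiago: 0.1343 lies in 0.1171–0.1471, so I_lo=151, I_hi=200, C_lo=0.1171, C_hi=0.1471.
(200−151)/(0.1471−0.1171) × (0.1343−0.1171) + 151 = 49/0.0300 × 0.0172 + 151 ≈ 179.09 → 179.
Beijing: row 0.0244–0.0917 (AQI 51–100). (100−51)·(0.0856−0.0244)/(0.0917−0.0244) + 51 = 49·0.0612/0.0673 + 51 ≈ 95.56 → 96.
Fresno: 0.1106 ∈ [0.0918, 0.1170] ↔ index [101, 150].
101 + (0.1106−0.0918)·(150−101)/(0.1170−0.0918) = 101 + 0.0188·49/0.0252 ≈ 137.56, so AQI = 138.
AQIs: Dhaka=68, Shanghai=191, Santiago=179, Beijing=96, Fresno=138. Sum = 68 + 191 + 179 + 96 + 138 = 672.

672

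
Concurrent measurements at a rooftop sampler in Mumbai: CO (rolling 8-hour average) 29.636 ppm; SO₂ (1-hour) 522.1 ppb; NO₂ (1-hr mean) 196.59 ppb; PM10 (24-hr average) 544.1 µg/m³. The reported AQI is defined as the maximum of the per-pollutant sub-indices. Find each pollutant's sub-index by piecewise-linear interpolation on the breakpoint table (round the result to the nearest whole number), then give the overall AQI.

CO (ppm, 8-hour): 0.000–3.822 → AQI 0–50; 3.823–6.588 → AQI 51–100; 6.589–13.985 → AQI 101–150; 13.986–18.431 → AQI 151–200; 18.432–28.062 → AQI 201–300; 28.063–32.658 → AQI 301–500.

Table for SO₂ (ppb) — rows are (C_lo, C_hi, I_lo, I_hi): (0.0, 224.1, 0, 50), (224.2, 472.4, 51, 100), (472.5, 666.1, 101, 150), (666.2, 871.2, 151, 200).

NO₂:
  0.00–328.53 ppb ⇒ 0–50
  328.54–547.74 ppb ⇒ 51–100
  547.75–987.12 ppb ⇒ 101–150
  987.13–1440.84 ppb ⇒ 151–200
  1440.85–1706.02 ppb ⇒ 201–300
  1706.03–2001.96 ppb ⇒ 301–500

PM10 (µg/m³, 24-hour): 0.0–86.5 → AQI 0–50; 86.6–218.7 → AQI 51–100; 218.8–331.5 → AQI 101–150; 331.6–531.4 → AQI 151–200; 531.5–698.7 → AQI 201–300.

CO: 29.636 ∈ [28.063, 32.658] ↔ index [301, 500].
301 + (29.636−28.063)·(500−301)/(32.658−28.063) = 301 + 1.573·199/4.595 ≈ 369.12, so AQI = 369.
SO₂: 522.1 lies in 472.5–666.1, so I_lo=101, I_hi=150, C_lo=472.5, C_hi=666.1.
(150−101)/(666.1−472.5) × (522.1−472.5) + 101 = 49/193.6 × 49.6 + 101 ≈ 113.55 → 114.
NO₂: row 0.00–328.53 (AQI 0–50). (50−0)·(196.59−0.00)/(328.53−0.00) + 0 = 50·196.59/328.53 + 0 ≈ 29.92 → 30.
PM10: 544.1 lies in 531.5–698.7, so I_lo=201, I_hi=300, C_lo=531.5, C_hi=698.7.
(300−201)/(698.7−531.5) × (544.1−531.5) + 201 = 99/167.2 × 12.6 + 201 ≈ 208.46 → 208.
Sub-indices: CO→369, SO₂→114, NO₂→30, PM10→208. Overall AQI = max = 369; dominant pollutant is CO.

369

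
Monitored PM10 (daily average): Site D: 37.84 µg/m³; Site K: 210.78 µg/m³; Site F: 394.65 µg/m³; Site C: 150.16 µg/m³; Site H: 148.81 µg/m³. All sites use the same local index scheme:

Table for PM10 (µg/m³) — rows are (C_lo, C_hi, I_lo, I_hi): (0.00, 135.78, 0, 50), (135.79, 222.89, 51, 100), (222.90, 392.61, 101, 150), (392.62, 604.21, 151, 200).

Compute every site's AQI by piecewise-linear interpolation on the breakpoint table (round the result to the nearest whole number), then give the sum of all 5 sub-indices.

375

Site D: 37.84 lies in 0.00–135.78, so I_lo=0, I_hi=50, C_lo=0.00, C_hi=135.78.
(50−0)/(135.78−0.00) × (37.84−0.00) + 0 = 50/135.78 × 37.84 + 0 ≈ 13.93 → 14.
Site K: 210.78 ∈ [135.79, 222.89] ↔ index [51, 100].
51 + (210.78−135.79)·(100−51)/(222.89−135.79) = 51 + 74.99·49/87.10 ≈ 93.19, so AQI = 93.
Site F 394.65: bracket 392.62–604.21 → index 151–200; slope 49/211.59, offset 2.03.
AQI = 151 + 49/211.59·2.03 ≈ 151.47 ⇒ 151.
Site C: row 135.79–222.89 (AQI 51–100). (100−51)·(150.16−135.79)/(222.89−135.79) + 51 = 49·14.37/87.10 + 51 ≈ 59.08 → 59.
Site H: 148.81 ∈ [135.79, 222.89] ↔ index [51, 100].
51 + (148.81−135.79)·(100−51)/(222.89−135.79) = 51 + 13.02·49/87.10 ≈ 58.32, so AQI = 58.
AQIs: Site D=14, Site K=93, Site F=151, Site C=59, Site H=58. Sum = 14 + 93 + 151 + 59 + 58 = 375.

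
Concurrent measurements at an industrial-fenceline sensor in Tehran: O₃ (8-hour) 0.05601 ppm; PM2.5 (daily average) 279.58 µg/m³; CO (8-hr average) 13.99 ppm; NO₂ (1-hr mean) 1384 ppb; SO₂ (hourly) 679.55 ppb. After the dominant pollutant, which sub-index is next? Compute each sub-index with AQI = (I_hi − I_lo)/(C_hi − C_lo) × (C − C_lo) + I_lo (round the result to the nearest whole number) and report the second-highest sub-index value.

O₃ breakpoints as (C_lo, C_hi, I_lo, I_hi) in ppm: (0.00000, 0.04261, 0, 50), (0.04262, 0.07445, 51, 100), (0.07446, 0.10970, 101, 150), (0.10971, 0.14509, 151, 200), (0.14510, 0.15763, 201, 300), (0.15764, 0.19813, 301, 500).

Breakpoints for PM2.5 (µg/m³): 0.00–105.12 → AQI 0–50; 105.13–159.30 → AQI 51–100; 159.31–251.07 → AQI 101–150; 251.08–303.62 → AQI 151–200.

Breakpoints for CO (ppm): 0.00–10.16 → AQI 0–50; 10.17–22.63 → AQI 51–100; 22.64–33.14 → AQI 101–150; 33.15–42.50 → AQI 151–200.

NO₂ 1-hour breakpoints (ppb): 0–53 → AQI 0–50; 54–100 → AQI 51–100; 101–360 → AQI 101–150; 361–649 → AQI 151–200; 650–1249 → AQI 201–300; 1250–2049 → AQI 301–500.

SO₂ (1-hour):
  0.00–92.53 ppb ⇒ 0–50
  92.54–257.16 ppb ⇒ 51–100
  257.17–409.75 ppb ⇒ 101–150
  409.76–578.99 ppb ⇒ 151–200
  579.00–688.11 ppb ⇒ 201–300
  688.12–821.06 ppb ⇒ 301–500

O₃: 0.05601 ∈ [0.04262, 0.07445] ↔ index [51, 100].
51 + (0.05601−0.04262)·(100−51)/(0.07445−0.04262) = 51 + 0.01339·49/0.03183 ≈ 71.61, so AQI = 72.
PM2.5 279.58: bracket 251.08–303.62 → index 151–200; slope 49/52.54, offset 28.50.
AQI = 151 + 49/52.54·28.50 ≈ 177.58 ⇒ 178.
CO: row 10.17–22.63 (AQI 51–100). (100−51)·(13.99−10.17)/(22.63−10.17) + 51 = 49·3.82/12.46 + 51 ≈ 66.02 → 66.
NO₂: 1384 ∈ [1250, 2049] ↔ index [301, 500].
301 + (1384−1250)·(500−301)/(2049−1250) = 301 + 134·199/799 ≈ 334.37, so AQI = 334.
SO₂ 679.55: bracket 579.00–688.11 → index 201–300; slope 99/109.11, offset 100.55.
AQI = 201 + 99/109.11·100.55 ≈ 292.23 ⇒ 292.
Sub-indices: O₃→72, PM2.5→178, CO→66, NO₂→334, SO₂→292. Ranked high→low: 334, 292, 178, 72, 66. Second-highest sub-index = 292.

292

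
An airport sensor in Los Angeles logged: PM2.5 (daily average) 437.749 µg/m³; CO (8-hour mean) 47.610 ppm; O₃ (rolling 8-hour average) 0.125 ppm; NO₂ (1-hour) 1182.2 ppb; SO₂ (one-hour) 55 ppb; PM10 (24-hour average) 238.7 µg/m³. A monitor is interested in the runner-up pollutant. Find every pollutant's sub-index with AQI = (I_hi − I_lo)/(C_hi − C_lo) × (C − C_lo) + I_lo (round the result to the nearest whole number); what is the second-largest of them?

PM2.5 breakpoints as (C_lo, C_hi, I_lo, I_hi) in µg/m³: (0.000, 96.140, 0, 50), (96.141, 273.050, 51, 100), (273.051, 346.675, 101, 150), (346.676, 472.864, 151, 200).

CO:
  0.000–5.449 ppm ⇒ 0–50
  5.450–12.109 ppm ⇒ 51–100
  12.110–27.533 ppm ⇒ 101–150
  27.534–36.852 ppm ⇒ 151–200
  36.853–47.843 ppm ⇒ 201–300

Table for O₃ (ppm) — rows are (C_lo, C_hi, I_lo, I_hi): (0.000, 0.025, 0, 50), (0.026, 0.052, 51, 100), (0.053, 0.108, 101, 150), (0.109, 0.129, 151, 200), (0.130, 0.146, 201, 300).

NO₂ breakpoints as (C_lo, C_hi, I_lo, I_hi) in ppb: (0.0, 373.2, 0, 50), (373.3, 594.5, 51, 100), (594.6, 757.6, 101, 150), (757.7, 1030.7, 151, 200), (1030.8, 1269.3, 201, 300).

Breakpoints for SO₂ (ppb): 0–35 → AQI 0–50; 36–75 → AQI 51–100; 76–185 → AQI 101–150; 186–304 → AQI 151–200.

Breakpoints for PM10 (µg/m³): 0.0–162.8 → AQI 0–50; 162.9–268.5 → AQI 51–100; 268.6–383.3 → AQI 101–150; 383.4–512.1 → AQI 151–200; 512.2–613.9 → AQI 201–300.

264

PM2.5: row 346.676–472.864 (AQI 151–200). (200−151)·(437.749−346.676)/(472.864−346.676) + 151 = 49·91.073/126.188 + 151 ≈ 186.36 → 186.
CO 47.610: bracket 36.853–47.843 → index 201–300; slope 99/10.990, offset 10.757.
AQI = 201 + 99/10.990·10.757 ≈ 297.90 ⇒ 298.
O₃: row 0.109–0.129 (AQI 151–200). (200−151)·(0.125−0.109)/(0.129−0.109) + 151 = 49·0.016/0.020 + 151 ≈ 190.20 → 190.
NO₂: 1182.2 lies in 1030.8–1269.3, so I_lo=201, I_hi=300, C_lo=1030.8, C_hi=1269.3.
(300−201)/(1269.3−1030.8) × (1182.2−1030.8) + 201 = 99/238.5 × 151.4 + 201 ≈ 263.85 → 264.
SO₂: 55 lies in 36–75, so I_lo=51, I_hi=100, C_lo=36, C_hi=75.
(100−51)/(75−36) × (55−36) + 51 = 49/39 × 19 + 51 ≈ 74.87 → 75.
PM10 238.7: bracket 162.9–268.5 → index 51–100; slope 49/105.6, offset 75.8.
AQI = 51 + 49/105.6·75.8 ≈ 86.17 ⇒ 86.
Sub-indices: PM2.5→186, CO→298, O₃→190, NO₂→264, SO₂→75, PM10→86. Ranked high→low: 298, 264, 190, 186, 86, 75. Second-highest sub-index = 264.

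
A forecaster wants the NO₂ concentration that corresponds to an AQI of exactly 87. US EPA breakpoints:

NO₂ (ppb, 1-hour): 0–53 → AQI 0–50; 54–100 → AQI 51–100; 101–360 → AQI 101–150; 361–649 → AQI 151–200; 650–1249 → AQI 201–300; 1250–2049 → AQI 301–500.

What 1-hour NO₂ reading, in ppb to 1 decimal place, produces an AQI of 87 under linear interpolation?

87.8

AQI 87 lies in the 51–100 band, which corresponds to 54–100 ppb.
C = 54 + (87−51)×(100−54)/(100−51) = 54 + 36×46/49 ≈ 87.796 ppb → 87.8 ppb to 1 dp.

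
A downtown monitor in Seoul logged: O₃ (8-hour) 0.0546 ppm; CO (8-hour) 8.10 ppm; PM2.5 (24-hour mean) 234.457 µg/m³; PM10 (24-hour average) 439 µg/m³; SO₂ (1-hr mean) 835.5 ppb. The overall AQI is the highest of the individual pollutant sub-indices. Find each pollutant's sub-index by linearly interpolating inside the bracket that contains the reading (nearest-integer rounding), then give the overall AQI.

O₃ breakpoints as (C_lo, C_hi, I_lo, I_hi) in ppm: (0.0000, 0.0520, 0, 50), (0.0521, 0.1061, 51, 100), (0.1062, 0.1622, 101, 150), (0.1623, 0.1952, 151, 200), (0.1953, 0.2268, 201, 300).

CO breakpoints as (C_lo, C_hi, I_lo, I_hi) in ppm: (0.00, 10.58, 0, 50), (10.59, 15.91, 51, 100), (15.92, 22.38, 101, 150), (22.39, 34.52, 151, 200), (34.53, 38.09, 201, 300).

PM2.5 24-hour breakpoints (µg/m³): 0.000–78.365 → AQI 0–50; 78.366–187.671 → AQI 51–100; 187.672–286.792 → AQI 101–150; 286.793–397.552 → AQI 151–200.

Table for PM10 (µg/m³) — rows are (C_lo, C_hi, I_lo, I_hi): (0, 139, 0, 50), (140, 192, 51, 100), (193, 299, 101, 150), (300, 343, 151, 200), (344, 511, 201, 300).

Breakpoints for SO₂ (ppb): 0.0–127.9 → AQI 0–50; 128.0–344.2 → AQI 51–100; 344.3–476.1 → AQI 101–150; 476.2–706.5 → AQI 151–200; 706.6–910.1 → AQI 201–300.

O₃ 0.0546: bracket 0.0521–0.1061 → index 51–100; slope 49/0.0540, offset 0.0025.
AQI = 51 + 49/0.0540·0.0025 ≈ 53.27 ⇒ 53.
CO: 8.10 lies in 0.00–10.58, so I_lo=0, I_hi=50, C_lo=0.00, C_hi=10.58.
(50−0)/(10.58−0.00) × (8.10−0.00) + 0 = 50/10.58 × 8.10 + 0 ≈ 38.28 → 38.
PM2.5: row 187.672–286.792 (AQI 101–150). (150−101)·(234.457−187.672)/(286.792−187.672) + 101 = 49·46.785/99.120 + 101 ≈ 124.13 → 124.
PM10 439: bracket 344–511 → index 201–300; slope 99/167, offset 95.
AQI = 201 + 99/167·95 ≈ 257.32 ⇒ 257.
SO₂: 835.5 ∈ [706.6, 910.1] ↔ index [201, 300].
201 + (835.5−706.6)·(300−201)/(910.1−706.6) = 201 + 128.9·99/203.5 ≈ 263.71, so AQI = 264.
Sub-indices: O₃→53, CO→38, PM2.5→124, PM10→257, SO₂→264. Overall AQI = max = 264; dominant pollutant is SO₂.
AQI 264: Very Unhealthy.

264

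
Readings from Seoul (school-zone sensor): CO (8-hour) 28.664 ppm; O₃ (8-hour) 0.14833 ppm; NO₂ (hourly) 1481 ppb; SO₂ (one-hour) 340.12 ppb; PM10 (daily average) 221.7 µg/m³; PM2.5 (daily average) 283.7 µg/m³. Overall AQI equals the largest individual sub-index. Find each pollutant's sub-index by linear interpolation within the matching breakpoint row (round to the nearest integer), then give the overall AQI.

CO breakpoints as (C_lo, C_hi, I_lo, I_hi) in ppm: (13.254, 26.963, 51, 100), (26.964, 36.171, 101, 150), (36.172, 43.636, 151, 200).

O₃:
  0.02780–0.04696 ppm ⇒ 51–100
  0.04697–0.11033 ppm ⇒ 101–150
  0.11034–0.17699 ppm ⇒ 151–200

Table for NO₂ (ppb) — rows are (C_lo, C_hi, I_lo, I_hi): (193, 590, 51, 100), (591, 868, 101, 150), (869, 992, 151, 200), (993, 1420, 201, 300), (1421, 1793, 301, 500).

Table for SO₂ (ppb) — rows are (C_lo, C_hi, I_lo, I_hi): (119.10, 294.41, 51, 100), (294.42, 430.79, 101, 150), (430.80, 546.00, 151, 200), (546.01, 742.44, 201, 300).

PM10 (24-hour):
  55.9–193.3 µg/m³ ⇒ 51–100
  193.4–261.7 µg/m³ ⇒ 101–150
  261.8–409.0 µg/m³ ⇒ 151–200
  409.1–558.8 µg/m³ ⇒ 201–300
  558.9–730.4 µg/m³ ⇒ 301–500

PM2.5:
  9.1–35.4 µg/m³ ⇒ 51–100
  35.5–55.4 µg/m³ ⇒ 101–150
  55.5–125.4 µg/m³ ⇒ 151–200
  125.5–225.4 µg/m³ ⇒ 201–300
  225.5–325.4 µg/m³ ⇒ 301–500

417

CO: 28.664 lies in 26.964–36.171, so I_lo=101, I_hi=150, C_lo=26.964, C_hi=36.171.
(150−101)/(36.171−26.964) × (28.664−26.964) + 101 = 49/9.207 × 1.700 + 101 ≈ 110.05 → 110.
O₃: row 0.11034–0.17699 (AQI 151–200). (200−151)·(0.14833−0.11034)/(0.17699−0.11034) + 151 = 49·0.03799/0.06665 + 151 ≈ 178.93 → 179.
NO₂: 1481 ∈ [1421, 1793] ↔ index [301, 500].
301 + (1481−1421)·(500−301)/(1793−1421) = 301 + 60·199/372 ≈ 333.10, so AQI = 333.
SO₂: 340.12 lies in 294.42–430.79, so I_lo=101, I_hi=150, C_lo=294.42, C_hi=430.79.
(150−101)/(430.79−294.42) × (340.12−294.42) + 101 = 49/136.37 × 45.70 + 101 ≈ 117.42 → 117.
PM10 221.7: bracket 193.4–261.7 → index 101–150; slope 49/68.3, offset 28.3.
AQI = 101 + 49/68.3·28.3 ≈ 121.30 ⇒ 121.
PM2.5 283.7: bracket 225.5–325.4 → index 301–500; slope 199/99.9, offset 58.2.
AQI = 301 + 199/99.9·58.2 ≈ 416.93 ⇒ 417.
Sub-indices: CO→110, O₃→179, NO₂→333, SO₂→117, PM10→121, PM2.5→417. Overall AQI = max = 417; dominant pollutant is PM2.5.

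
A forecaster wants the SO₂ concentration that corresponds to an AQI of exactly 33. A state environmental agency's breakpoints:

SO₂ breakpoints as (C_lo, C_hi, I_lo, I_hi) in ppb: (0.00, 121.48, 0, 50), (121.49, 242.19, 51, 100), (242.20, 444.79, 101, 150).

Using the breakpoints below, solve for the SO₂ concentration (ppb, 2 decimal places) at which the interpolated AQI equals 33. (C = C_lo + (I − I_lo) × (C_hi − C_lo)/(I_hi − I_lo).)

80.18

AQI 33 lies in the 0–50 band, which corresponds to 0.00–121.48 ppb.
C = 0.00 + (33−0)×(121.48−0.00)/(50−0) = 0.00 + 33×121.48/50 ≈ 80.1768 ppb → 80.18 ppb to 2 dp.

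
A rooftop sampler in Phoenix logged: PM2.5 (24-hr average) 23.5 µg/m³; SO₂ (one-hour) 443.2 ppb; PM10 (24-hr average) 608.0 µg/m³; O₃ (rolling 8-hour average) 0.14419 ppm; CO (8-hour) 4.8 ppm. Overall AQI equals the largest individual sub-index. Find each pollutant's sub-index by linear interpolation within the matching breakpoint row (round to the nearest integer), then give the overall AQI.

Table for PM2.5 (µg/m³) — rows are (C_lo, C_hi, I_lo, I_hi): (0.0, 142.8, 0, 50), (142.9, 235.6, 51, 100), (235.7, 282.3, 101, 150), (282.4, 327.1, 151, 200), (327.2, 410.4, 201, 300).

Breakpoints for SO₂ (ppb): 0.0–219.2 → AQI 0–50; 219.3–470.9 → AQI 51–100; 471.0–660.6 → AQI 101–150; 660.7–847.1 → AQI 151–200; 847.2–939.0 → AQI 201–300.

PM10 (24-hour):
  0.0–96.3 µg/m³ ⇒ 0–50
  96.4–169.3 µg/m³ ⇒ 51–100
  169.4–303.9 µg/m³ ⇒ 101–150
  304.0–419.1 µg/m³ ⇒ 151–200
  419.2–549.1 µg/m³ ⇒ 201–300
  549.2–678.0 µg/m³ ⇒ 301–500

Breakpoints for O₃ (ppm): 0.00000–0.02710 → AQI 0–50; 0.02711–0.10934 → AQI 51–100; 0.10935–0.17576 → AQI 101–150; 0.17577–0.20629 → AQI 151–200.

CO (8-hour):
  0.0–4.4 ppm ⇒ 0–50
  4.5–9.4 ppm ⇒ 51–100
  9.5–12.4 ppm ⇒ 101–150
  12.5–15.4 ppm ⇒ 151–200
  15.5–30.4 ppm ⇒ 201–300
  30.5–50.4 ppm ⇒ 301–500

392

PM2.5: row 0.0–142.8 (AQI 0–50). (50−0)·(23.5−0.0)/(142.8−0.0) + 0 = 50·23.5/142.8 + 0 ≈ 8.23 → 8.
SO₂: 443.2 ∈ [219.3, 470.9] ↔ index [51, 100].
51 + (443.2−219.3)·(100−51)/(470.9−219.3) = 51 + 223.9·49/251.6 ≈ 94.61, so AQI = 95.
PM10: 608.0 ∈ [549.2, 678.0] ↔ index [301, 500].
301 + (608.0−549.2)·(500−301)/(678.0−549.2) = 301 + 58.8·199/128.8 ≈ 391.85, so AQI = 392.
O₃: row 0.10935–0.17576 (AQI 101–150). (150−101)·(0.14419−0.10935)/(0.17576−0.10935) + 101 = 49·0.03484/0.06641 + 101 ≈ 126.71 → 127.
CO: 4.8 ∈ [4.5, 9.4] ↔ index [51, 100].
51 + (4.8−4.5)·(100−51)/(9.4−4.5) = 51 + 0.3·49/4.9 ≈ 54.00, so AQI = 54.
Sub-indices: PM2.5→8, SO₂→95, PM10→392, O₃→127, CO→54. Overall AQI = max = 392; dominant pollutant is PM10.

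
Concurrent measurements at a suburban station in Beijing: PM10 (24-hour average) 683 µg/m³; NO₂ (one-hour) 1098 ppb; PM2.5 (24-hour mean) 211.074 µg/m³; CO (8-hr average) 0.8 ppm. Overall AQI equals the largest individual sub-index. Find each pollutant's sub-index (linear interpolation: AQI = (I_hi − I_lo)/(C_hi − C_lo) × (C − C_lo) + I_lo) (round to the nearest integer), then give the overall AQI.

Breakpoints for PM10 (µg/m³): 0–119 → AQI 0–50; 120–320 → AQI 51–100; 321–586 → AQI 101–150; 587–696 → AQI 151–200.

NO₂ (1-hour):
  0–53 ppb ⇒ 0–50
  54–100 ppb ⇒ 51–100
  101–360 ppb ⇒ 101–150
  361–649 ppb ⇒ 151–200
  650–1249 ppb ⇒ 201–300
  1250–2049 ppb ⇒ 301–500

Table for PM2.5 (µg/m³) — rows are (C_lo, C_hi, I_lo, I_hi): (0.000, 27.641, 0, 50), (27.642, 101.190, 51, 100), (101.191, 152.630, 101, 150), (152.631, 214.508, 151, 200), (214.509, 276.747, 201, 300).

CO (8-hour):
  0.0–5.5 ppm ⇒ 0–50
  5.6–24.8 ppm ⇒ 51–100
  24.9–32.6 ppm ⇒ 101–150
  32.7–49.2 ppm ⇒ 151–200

275

PM10: 683 lies in 587–696, so I_lo=151, I_hi=200, C_lo=587, C_hi=696.
(200−151)/(696−587) × (683−587) + 151 = 49/109 × 96 + 151 ≈ 194.16 → 194.
NO₂: 1098 lies in 650–1249, so I_lo=201, I_hi=300, C_lo=650, C_hi=1249.
(300−201)/(1249−650) × (1098−650) + 201 = 99/599 × 448 + 201 ≈ 275.04 → 275.
PM2.5: 211.074 lies in 152.631–214.508, so I_lo=151, I_hi=200, C_lo=152.631, C_hi=214.508.
(200−151)/(214.508−152.631) × (211.074−152.631) + 151 = 49/61.877 × 58.443 + 151 ≈ 197.28 → 197.
CO: 0.8 ∈ [0.0, 5.5] ↔ index [0, 50].
0 + (0.8−0.0)·(50−0)/(5.5−0.0) = 0 + 0.8·50/5.5 ≈ 7.27, so AQI = 7.
Sub-indices: PM10→194, NO₂→275, PM2.5→197, CO→7. Overall AQI = max = 275; dominant pollutant is NO₂.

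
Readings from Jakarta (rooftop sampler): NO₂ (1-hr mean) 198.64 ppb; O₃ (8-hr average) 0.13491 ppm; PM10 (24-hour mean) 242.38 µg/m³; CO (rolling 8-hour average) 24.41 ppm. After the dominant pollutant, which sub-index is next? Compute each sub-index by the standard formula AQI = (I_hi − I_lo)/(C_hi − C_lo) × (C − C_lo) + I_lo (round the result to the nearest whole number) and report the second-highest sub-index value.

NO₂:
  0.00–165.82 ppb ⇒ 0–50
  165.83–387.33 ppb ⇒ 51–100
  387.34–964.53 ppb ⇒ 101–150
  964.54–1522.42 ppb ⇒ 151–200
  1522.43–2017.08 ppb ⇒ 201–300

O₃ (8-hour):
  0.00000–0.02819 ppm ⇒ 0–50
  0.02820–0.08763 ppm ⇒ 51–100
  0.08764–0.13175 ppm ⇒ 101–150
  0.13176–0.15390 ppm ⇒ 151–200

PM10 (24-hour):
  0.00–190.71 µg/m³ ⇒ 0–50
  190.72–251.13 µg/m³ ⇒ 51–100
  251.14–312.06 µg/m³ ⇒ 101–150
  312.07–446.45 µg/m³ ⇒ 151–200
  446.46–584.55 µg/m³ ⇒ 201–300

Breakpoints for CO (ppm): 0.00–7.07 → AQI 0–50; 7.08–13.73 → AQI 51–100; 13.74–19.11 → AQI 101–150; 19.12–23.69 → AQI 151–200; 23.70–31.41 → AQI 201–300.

158

NO₂ 198.64: bracket 165.83–387.33 → index 51–100; slope 49/221.50, offset 32.81.
AQI = 51 + 49/221.50·32.81 ≈ 58.26 ⇒ 58.
O₃: 0.13491 lies in 0.13176–0.15390, so I_lo=151, I_hi=200, C_lo=0.13176, C_hi=0.15390.
(200−151)/(0.15390−0.13176) × (0.13491−0.13176) + 151 = 49/0.02214 × 0.00315 + 151 ≈ 157.97 → 158.
PM10: 242.38 lies in 190.72–251.13, so I_lo=51, I_hi=100, C_lo=190.72, C_hi=251.13.
(100−51)/(251.13−190.72) × (242.38−190.72) + 51 = 49/60.41 × 51.66 + 51 ≈ 92.90 → 93.
CO 24.41: bracket 23.70–31.41 → index 201–300; slope 99/7.71, offset 0.71.
AQI = 201 + 99/7.71·0.71 ≈ 210.12 ⇒ 210.
Sub-indices: NO₂→58, O₃→158, PM10→93, CO→210. Ranked high→low: 210, 158, 93, 58. Second-highest sub-index = 158.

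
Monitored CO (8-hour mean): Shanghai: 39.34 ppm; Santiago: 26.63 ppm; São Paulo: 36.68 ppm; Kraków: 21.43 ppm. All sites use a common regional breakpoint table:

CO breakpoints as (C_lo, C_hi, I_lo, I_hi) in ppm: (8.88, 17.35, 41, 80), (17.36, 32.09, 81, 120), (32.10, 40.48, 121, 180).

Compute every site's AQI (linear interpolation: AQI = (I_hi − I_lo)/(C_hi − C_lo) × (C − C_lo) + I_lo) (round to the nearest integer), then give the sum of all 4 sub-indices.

Shanghai: 39.34 lies in 32.10–40.48, so I_lo=121, I_hi=180, C_lo=32.10, C_hi=40.48.
(180−121)/(40.48−32.10) × (39.34−32.10) + 121 = 59/8.38 × 7.24 + 121 ≈ 171.97 → 172.
Santiago 26.63: bracket 17.36–32.09 → index 81–120; slope 39/14.73, offset 9.27.
AQI = 81 + 39/14.73·9.27 ≈ 105.54 ⇒ 106.
São Paulo: 36.68 lies in 32.10–40.48, so I_lo=121, I_hi=180, C_lo=32.10, C_hi=40.48.
(180−121)/(40.48−32.10) × (36.68−32.10) + 121 = 59/8.38 × 4.58 + 121 ≈ 153.25 → 153.
Kraków: row 17.36–32.09 (AQI 81–120). (120−81)·(21.43−17.36)/(32.09−17.36) + 81 = 39·4.07/14.73 + 81 ≈ 91.78 → 92.
AQIs: Shanghai=172, Santiago=106, São Paulo=153, Kraków=92. Sum = 172 + 106 + 153 + 92 = 523.

523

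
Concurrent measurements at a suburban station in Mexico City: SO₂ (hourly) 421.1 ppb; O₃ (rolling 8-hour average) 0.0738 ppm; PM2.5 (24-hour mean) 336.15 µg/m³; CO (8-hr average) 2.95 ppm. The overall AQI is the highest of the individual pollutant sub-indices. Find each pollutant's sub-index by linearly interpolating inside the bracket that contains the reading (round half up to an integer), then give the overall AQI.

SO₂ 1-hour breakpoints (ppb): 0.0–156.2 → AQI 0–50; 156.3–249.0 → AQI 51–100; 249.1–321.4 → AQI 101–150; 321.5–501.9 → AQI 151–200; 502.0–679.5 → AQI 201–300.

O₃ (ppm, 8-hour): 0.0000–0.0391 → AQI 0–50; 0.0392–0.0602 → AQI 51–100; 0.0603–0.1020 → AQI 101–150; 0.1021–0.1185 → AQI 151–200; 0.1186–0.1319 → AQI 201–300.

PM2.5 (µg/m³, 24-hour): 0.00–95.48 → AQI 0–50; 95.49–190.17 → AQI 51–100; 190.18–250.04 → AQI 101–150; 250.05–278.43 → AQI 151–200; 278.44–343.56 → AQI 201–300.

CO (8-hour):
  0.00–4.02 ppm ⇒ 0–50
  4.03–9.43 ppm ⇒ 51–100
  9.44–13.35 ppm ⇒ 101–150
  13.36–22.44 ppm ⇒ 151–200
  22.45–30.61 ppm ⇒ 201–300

289

SO₂: 421.1 lies in 321.5–501.9, so I_lo=151, I_hi=200, C_lo=321.5, C_hi=501.9.
(200−151)/(501.9−321.5) × (421.1−321.5) + 151 = 49/180.4 × 99.6 + 151 ≈ 178.05 → 178.
O₃: row 0.0603–0.1020 (AQI 101–150). (150−101)·(0.0738−0.0603)/(0.1020−0.0603) + 101 = 49·0.0135/0.0417 + 101 ≈ 116.86 → 117.
PM2.5: 336.15 ∈ [278.44, 343.56] ↔ index [201, 300].
201 + (336.15−278.44)·(300−201)/(343.56−278.44) = 201 + 57.71·99/65.12 ≈ 288.73, so AQI = 289.
CO: 2.95 lies in 0.00–4.02, so I_lo=0, I_hi=50, C_lo=0.00, C_hi=4.02.
(50−0)/(4.02−0.00) × (2.95−0.00) + 0 = 50/4.02 × 2.95 + 0 ≈ 36.69 → 37.
Sub-indices: SO₂→178, O₃→117, PM2.5→289, CO→37. Overall AQI = max = 289; dominant pollutant is PM2.5.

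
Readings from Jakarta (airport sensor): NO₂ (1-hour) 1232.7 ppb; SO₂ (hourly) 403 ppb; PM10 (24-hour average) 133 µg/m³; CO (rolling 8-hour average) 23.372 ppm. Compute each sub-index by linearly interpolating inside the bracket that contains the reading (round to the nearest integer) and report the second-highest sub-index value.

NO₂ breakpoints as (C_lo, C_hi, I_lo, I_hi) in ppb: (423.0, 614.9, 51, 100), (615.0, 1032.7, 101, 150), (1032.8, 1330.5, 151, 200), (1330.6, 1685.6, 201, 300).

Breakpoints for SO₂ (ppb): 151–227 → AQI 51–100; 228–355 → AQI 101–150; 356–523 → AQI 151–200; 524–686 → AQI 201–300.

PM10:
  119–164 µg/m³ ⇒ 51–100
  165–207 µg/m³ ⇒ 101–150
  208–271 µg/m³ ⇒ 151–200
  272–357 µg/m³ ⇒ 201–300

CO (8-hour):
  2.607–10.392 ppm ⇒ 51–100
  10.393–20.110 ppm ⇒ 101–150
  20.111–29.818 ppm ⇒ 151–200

NO₂: 1232.7 lies in 1032.8–1330.5, so I_lo=151, I_hi=200, C_lo=1032.8, C_hi=1330.5.
(200−151)/(1330.5−1032.8) × (1232.7−1032.8) + 151 = 49/297.7 × 199.9 + 151 ≈ 183.90 → 184.
SO₂: 403 lies in 356–523, so I_lo=151, I_hi=200, C_lo=356, C_hi=523.
(200−151)/(523−356) × (403−356) + 151 = 49/167 × 47 + 151 ≈ 164.79 → 165.
PM10: 133 ∈ [119, 164] ↔ index [51, 100].
51 + (133−119)·(100−51)/(164−119) = 51 + 14·49/45 ≈ 66.24, so AQI = 66.
CO: row 20.111–29.818 (AQI 151–200). (200−151)·(23.372−20.111)/(29.818−20.111) + 151 = 49·3.261/9.707 + 151 ≈ 167.46 → 167.
Sub-indices: NO₂→184, SO₂→165, PM10→66, CO→167. Ranked high→low: 184, 167, 165, 66. Second-highest sub-index = 167.

167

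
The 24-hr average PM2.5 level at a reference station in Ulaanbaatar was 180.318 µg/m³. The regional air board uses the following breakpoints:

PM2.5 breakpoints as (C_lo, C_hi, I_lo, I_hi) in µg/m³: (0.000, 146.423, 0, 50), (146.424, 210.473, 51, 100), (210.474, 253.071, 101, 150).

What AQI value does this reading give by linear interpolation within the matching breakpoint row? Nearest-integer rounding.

77

PM2.5 180.318: bracket 146.424–210.473 → index 51–100; slope 49/64.049, offset 33.894.
AQI = 51 + 49/64.049·33.894 ≈ 76.93 ⇒ 77.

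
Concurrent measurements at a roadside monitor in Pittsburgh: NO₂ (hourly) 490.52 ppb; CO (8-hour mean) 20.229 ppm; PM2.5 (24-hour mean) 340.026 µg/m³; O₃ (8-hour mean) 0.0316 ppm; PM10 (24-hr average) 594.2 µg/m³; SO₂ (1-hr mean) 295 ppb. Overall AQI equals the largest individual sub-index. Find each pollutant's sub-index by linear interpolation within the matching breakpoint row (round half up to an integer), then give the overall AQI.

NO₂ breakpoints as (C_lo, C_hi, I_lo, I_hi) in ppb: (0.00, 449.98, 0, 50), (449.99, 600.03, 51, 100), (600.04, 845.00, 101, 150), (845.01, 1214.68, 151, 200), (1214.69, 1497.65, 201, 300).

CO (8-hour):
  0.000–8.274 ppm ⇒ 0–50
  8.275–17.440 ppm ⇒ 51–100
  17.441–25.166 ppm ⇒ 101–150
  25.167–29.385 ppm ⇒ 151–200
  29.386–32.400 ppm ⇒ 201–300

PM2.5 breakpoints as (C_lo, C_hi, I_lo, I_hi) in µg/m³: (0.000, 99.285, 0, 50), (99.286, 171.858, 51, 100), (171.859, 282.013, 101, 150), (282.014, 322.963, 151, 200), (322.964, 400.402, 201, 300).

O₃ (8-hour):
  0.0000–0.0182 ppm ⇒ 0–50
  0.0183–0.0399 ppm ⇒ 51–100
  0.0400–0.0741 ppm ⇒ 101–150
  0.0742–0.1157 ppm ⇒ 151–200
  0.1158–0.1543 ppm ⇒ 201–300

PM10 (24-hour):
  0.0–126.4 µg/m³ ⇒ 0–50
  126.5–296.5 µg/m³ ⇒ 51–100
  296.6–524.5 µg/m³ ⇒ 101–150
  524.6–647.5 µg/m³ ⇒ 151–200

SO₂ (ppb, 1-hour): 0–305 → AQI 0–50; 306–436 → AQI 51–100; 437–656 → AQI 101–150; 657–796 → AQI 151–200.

223

NO₂ 490.52: bracket 449.99–600.03 → index 51–100; slope 49/150.04, offset 40.53.
AQI = 51 + 49/150.04·40.53 ≈ 64.24 ⇒ 64.
CO: 20.229 ∈ [17.441, 25.166] ↔ index [101, 150].
101 + (20.229−17.441)·(150−101)/(25.166−17.441) = 101 + 2.788·49/7.725 ≈ 118.68, so AQI = 119.
PM2.5: row 322.964–400.402 (AQI 201–300). (300−201)·(340.026−322.964)/(400.402−322.964) + 201 = 99·17.062/77.438 + 201 ≈ 222.81 → 223.
O₃: 0.0316 ∈ [0.0183, 0.0399] ↔ index [51, 100].
51 + (0.0316−0.0183)·(100−51)/(0.0399−0.0183) = 51 + 0.0133·49/0.0216 ≈ 81.17, so AQI = 81.
PM10: 594.2 lies in 524.6–647.5, so I_lo=151, I_hi=200, C_lo=524.6, C_hi=647.5.
(200−151)/(647.5−524.6) × (594.2−524.6) + 151 = 49/122.9 × 69.6 + 151 ≈ 178.75 → 179.
SO₂: row 0–305 (AQI 0–50). (50−0)·(295−0)/(305−0) + 0 = 50·295/305 + 0 ≈ 48.36 → 48.
Sub-indices: NO₂→64, CO→119, PM2.5→223, O₃→81, PM10→179, SO₂→48. Overall AQI = max = 223; dominant pollutant is PM2.5.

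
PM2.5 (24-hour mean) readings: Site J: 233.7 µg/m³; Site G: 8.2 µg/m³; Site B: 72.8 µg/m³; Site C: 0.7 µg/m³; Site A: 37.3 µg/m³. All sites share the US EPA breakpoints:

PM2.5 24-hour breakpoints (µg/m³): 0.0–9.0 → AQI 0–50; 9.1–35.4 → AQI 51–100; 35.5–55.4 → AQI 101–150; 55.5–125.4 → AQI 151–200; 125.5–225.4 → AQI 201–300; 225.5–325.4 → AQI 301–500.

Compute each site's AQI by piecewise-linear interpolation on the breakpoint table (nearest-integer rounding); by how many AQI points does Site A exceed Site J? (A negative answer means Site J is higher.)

-212

Site J: 233.7 ∈ [225.5, 325.4] ↔ index [301, 500].
301 + (233.7−225.5)·(500−301)/(325.4−225.5) = 301 + 8.2·199/99.9 ≈ 317.33, so AQI = 317.
Site G 8.2: bracket 0.0–9.0 → index 0–50; slope 50/9.0, offset 8.2.
AQI = 0 + 50/9.0·8.2 ≈ 45.56 ⇒ 46.
Site B: row 55.5–125.4 (AQI 151–200). (200−151)·(72.8−55.5)/(125.4−55.5) + 151 = 49·17.3/69.9 + 151 ≈ 163.13 → 163.
Site C: 0.7 ∈ [0.0, 9.0] ↔ index [0, 50].
0 + (0.7−0.0)·(50−0)/(9.0−0.0) = 0 + 0.7·50/9.0 ≈ 3.89, so AQI = 4.
Site A: row 35.5–55.4 (AQI 101–150). (150−101)·(37.3−35.5)/(55.4−35.5) + 101 = 49·1.8/19.9 + 101 ≈ 105.43 → 105.
AQIs: Site J=317, Site G=46, Site B=163, Site C=4, Site A=105. Site A (105) − Site J (317) = -212.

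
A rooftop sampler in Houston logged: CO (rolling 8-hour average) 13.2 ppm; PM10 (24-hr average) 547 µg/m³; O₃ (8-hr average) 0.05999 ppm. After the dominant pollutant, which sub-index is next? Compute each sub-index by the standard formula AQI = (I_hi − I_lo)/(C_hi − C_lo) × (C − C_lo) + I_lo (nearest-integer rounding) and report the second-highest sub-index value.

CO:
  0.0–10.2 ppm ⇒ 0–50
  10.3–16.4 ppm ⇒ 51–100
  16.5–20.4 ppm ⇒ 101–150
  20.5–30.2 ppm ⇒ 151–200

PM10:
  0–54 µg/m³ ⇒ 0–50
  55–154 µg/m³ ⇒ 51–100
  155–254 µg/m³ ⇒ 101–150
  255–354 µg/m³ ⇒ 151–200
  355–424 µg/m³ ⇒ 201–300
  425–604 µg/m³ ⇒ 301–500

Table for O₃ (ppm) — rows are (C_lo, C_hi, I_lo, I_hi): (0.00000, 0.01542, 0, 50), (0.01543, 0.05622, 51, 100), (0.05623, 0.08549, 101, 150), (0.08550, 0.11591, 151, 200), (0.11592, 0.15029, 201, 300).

107

CO: 13.2 lies in 10.3–16.4, so I_lo=51, I_hi=100, C_lo=10.3, C_hi=16.4.
(100−51)/(16.4−10.3) × (13.2−10.3) + 51 = 49/6.1 × 2.9 + 51 ≈ 74.30 → 74.
PM10: 547 lies in 425–604, so I_lo=301, I_hi=500, C_lo=425, C_hi=604.
(500−301)/(604−425) × (547−425) + 301 = 199/179 × 122 + 301 ≈ 436.63 → 437.
O₃ 0.05999: bracket 0.05623–0.08549 → index 101–150; slope 49/0.02926, offset 0.00376.
AQI = 101 + 49/0.02926·0.00376 ≈ 107.30 ⇒ 107.
Sub-indices: CO→74, PM10→437, O₃→107. Ranked high→low: 437, 107, 74. Second-highest sub-index = 107.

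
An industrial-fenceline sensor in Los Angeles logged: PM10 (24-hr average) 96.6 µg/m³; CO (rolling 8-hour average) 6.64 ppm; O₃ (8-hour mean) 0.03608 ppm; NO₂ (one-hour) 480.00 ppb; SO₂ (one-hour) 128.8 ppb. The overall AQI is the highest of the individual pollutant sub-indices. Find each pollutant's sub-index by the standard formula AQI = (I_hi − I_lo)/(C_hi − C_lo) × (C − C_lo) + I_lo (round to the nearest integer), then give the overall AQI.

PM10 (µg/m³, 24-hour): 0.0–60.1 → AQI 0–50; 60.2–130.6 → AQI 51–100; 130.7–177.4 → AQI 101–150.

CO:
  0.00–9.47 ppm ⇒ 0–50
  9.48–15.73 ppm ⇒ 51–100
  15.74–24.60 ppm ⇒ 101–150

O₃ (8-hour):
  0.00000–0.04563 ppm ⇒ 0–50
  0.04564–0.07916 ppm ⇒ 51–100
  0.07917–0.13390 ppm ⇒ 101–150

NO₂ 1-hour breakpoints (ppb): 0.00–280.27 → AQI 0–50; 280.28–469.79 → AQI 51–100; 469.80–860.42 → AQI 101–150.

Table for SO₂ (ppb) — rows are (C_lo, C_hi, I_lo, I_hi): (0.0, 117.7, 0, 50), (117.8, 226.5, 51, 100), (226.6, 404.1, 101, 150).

PM10: row 60.2–130.6 (AQI 51–100). (100−51)·(96.6−60.2)/(130.6−60.2) + 51 = 49·36.4/70.4 + 51 ≈ 76.34 → 76.
CO 6.64: bracket 0.00–9.47 → index 0–50; slope 50/9.47, offset 6.64.
AQI = 0 + 50/9.47·6.64 ≈ 35.06 ⇒ 35.
O₃: row 0.00000–0.04563 (AQI 0–50). (50−0)·(0.03608−0.00000)/(0.04563−0.00000) + 0 = 50·0.03608/0.04563 + 0 ≈ 39.54 → 40.
NO₂: 480.00 ∈ [469.80, 860.42] ↔ index [101, 150].
101 + (480.00−469.80)·(150−101)/(860.42−469.80) = 101 + 10.20·49/390.62 ≈ 102.28, so AQI = 102.
SO₂: row 117.8–226.5 (AQI 51–100). (100−51)·(128.8−117.8)/(226.5−117.8) + 51 = 49·11.0/108.7 + 51 ≈ 55.96 → 56.
Sub-indices: PM10→76, CO→35, O₃→40, NO₂→102, SO₂→56. Overall AQI = max = 102; dominant pollutant is NO₂.

102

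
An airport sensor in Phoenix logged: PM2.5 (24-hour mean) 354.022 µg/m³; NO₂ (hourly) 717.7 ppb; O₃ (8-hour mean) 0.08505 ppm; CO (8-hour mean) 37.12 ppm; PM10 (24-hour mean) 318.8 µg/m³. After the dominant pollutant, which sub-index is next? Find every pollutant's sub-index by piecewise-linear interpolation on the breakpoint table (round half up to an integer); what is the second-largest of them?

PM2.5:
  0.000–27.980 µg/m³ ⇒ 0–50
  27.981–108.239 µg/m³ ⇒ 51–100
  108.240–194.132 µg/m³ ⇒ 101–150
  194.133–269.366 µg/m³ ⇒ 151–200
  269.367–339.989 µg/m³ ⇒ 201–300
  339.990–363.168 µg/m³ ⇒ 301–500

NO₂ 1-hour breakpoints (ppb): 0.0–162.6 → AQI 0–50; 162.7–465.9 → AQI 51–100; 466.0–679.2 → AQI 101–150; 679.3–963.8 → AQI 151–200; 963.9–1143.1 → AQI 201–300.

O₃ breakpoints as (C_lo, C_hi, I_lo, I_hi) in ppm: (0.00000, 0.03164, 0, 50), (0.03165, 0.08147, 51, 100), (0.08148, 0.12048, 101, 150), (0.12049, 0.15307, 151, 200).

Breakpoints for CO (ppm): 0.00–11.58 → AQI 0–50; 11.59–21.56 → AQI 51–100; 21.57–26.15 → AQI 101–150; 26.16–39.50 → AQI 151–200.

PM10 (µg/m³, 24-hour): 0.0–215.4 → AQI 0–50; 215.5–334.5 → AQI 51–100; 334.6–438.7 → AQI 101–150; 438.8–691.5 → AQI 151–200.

PM2.5: row 339.990–363.168 (AQI 301–500). (500−301)·(354.022−339.990)/(363.168−339.990) + 301 = 199·14.032/23.178 + 301 ≈ 421.47 → 421.
NO₂: 717.7 ∈ [679.3, 963.8] ↔ index [151, 200].
151 + (717.7−679.3)·(200−151)/(963.8−679.3) = 151 + 38.4·49/284.5 ≈ 157.61, so AQI = 158.
O₃: 0.08505 lies in 0.08148–0.12048, so I_lo=101, I_hi=150, C_lo=0.08148, C_hi=0.12048.
(150−101)/(0.12048−0.08148) × (0.08505−0.08148) + 101 = 49/0.03900 × 0.00357 + 101 ≈ 105.49 → 105.
CO: row 26.16–39.50 (AQI 151–200). (200−151)·(37.12−26.16)/(39.50−26.16) + 151 = 49·10.96/13.34 + 151 ≈ 191.26 → 191.
PM10: 318.8 lies in 215.5–334.5, so I_lo=51, I_hi=100, C_lo=215.5, C_hi=334.5.
(100−51)/(334.5−215.5) × (318.8−215.5) + 51 = 49/119.0 × 103.3 + 51 ≈ 93.54 → 94.
Sub-indices: PM2.5→421, NO₂→158, O₃→105, CO→191, PM10→94. Ranked high→low: 421, 191, 158, 105, 94. Second-highest sub-index = 191.

191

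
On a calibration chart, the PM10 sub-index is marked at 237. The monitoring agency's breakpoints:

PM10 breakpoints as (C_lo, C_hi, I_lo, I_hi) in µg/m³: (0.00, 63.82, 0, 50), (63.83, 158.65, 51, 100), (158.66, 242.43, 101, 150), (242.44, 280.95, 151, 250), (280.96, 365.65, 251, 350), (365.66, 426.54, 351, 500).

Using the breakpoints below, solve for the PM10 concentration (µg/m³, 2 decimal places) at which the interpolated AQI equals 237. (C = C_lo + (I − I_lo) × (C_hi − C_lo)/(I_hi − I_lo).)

AQI 237 lies in the 151–250 band, which corresponds to 242.44–280.95 µg/m³.
C = 242.44 + (237−151)×(280.95−242.44)/(250−151) = 242.44 + 86×38.51/99 ≈ 275.8931 µg/m³ → 275.89 µg/m³ to 2 dp.

275.89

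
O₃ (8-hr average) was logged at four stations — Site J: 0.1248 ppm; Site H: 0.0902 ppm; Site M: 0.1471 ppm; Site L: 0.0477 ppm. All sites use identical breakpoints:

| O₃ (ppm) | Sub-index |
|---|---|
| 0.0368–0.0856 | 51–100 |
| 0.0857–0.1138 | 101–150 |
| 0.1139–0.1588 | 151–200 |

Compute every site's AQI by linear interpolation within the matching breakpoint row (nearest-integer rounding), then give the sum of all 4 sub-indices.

521

Site J: 0.1248 lies in 0.1139–0.1588, so I_lo=151, I_hi=200, C_lo=0.1139, C_hi=0.1588.
(200−151)/(0.1588−0.1139) × (0.1248−0.1139) + 151 = 49/0.0449 × 0.0109 + 151 ≈ 162.90 → 163.
Site H 0.0902: bracket 0.0857–0.1138 → index 101–150; slope 49/0.0281, offset 0.0045.
AQI = 101 + 49/0.0281·0.0045 ≈ 108.85 ⇒ 109.
Site M: row 0.1139–0.1588 (AQI 151–200). (200−151)·(0.1471−0.1139)/(0.1588−0.1139) + 151 = 49·0.0332/0.0449 + 151 ≈ 187.23 → 187.
Site L: 0.0477 ∈ [0.0368, 0.0856] ↔ index [51, 100].
51 + (0.0477−0.0368)·(100−51)/(0.0856−0.0368) = 51 + 0.0109·49/0.0488 ≈ 61.94, so AQI = 62.
AQIs: Site J=163, Site H=109, Site M=187, Site L=62. Sum = 163 + 109 + 187 + 62 = 521.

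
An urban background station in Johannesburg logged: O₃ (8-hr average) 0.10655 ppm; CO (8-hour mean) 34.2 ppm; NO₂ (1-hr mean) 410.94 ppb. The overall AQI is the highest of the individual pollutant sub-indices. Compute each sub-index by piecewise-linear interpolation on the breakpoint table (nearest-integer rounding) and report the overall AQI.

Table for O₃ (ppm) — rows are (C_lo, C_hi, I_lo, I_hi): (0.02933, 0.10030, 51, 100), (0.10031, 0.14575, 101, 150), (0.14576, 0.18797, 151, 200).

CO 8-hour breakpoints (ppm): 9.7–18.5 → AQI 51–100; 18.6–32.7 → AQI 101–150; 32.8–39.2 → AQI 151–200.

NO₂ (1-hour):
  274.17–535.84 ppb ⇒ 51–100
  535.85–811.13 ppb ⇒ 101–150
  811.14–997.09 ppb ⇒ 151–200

O₃: row 0.10031–0.14575 (AQI 101–150). (150−101)·(0.10655−0.10031)/(0.14575−0.10031) + 101 = 49·0.00624/0.04544 + 101 ≈ 107.73 → 108.
CO: 34.2 ∈ [32.8, 39.2] ↔ index [151, 200].
151 + (34.2−32.8)·(200−151)/(39.2−32.8) = 151 + 1.4·49/6.4 ≈ 161.72, so AQI = 162.
NO₂: 410.94 lies in 274.17–535.84, so I_lo=51, I_hi=100, C_lo=274.17, C_hi=535.84.
(100−51)/(535.84−274.17) × (410.94−274.17) + 51 = 49/261.67 × 136.77 + 51 ≈ 76.61 → 77.
Sub-indices: O₃→108, CO→162, NO₂→77. Overall AQI = max = 162; dominant pollutant is CO.

162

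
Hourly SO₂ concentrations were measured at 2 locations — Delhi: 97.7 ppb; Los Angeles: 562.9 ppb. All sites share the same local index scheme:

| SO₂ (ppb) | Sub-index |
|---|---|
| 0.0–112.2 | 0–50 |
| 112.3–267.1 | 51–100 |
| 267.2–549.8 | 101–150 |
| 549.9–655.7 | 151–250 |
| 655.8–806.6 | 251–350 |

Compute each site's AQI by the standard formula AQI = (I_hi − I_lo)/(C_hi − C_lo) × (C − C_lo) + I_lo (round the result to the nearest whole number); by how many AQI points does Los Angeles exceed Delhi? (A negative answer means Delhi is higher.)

Delhi: 97.7 lies in 0.0–112.2, so I_lo=0, I_hi=50, C_lo=0.0, C_hi=112.2.
(50−0)/(112.2−0.0) × (97.7−0.0) + 0 = 50/112.2 × 97.7 + 0 ≈ 43.54 → 44.
Los Angeles: 562.9 ∈ [549.9, 655.7] ↔ index [151, 250].
151 + (562.9−549.9)·(250−151)/(655.7−549.9) = 151 + 13.0·99/105.8 ≈ 163.16, so AQI = 163.
AQIs: Delhi=44, Los Angeles=163. Los Angeles (163) − Delhi (44) = 119.

119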